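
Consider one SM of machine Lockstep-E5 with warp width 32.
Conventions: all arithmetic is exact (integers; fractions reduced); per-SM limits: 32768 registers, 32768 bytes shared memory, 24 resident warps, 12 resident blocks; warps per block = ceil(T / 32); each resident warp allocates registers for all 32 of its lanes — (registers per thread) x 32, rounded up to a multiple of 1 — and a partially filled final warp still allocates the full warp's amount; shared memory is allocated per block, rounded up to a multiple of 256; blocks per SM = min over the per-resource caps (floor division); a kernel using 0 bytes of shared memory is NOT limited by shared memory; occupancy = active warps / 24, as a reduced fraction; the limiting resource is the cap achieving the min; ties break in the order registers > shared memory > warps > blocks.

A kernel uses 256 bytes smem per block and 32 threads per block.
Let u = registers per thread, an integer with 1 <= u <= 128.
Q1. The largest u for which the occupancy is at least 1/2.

Answer: u = 85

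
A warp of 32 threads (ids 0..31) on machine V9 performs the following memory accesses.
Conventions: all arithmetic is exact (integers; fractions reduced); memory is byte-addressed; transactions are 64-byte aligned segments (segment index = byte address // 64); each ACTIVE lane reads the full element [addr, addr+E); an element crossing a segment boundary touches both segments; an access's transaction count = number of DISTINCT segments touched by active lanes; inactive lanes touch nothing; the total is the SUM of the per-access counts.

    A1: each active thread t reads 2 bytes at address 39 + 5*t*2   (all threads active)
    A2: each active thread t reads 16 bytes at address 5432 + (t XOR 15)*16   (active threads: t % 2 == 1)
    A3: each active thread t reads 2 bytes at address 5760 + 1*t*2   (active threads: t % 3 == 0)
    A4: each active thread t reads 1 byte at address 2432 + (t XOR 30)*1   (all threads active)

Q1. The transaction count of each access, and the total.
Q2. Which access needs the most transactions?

A1: 6 transactions
A2: 9 transactions
A3: 1 transaction
A4: 1 transaction

Answer: 6,9,1,1; total 17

Answer: A2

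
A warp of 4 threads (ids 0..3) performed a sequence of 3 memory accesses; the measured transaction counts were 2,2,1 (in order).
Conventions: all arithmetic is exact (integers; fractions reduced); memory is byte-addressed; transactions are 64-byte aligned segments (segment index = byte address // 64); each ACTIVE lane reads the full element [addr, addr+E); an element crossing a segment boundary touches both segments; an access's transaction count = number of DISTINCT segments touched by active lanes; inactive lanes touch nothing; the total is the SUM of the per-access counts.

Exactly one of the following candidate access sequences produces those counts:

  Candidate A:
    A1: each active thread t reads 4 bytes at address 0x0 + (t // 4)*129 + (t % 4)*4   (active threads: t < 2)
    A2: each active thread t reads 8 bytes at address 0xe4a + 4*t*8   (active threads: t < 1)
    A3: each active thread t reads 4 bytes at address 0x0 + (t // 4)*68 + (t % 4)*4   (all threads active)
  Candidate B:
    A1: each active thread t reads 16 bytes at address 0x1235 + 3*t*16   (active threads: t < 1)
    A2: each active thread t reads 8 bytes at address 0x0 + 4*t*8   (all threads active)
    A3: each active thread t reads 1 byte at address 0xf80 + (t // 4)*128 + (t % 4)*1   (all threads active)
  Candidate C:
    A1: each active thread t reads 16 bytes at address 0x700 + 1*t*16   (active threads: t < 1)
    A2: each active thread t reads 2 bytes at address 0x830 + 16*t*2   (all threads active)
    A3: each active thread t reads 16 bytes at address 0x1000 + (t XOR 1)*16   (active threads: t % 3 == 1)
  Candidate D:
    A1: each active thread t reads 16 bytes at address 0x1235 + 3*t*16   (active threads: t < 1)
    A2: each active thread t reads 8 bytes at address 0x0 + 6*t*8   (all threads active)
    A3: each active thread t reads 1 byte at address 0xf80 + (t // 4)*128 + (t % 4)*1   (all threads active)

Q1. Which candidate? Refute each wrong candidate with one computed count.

A: A1 gives 1 transaction, not 2
C: A1 gives 1 transaction, not 2
D: A2 gives 3 transactions, not 2
B: all counts match (2,2,1)

Answer: B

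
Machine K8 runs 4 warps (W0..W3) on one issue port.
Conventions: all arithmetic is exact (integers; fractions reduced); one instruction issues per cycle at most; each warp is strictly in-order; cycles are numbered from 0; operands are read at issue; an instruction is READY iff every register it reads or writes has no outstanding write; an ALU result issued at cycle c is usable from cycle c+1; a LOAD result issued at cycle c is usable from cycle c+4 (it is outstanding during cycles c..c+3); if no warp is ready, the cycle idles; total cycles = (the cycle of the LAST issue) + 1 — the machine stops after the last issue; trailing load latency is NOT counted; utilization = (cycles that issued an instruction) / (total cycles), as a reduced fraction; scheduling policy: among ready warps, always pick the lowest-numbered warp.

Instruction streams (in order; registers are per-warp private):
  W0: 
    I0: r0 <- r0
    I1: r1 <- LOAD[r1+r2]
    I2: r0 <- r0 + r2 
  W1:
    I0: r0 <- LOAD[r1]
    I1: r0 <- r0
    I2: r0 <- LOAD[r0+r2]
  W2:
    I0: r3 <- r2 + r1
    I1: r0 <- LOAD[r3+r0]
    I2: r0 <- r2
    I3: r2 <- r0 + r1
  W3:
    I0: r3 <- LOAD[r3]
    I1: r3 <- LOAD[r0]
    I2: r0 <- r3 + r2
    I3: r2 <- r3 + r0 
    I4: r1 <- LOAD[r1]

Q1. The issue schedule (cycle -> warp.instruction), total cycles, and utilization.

cycle 0: W0.I0
cycle 1: W0.I1
cycle 2: W0.I2
cycle 3: W1.I0
cycle 4: W2.I0
cycle 5: W2.I1
cycle 6: W3.I0
cycle 7: W1.I1
cycle 8: W1.I2
cycle 9: W2.I2
cycle 10: W2.I3
cycle 11: W3.I1
cycle 12: idle
cycle 13: idle
cycle 14: idle
cycle 15: W3.I2
cycle 16: W3.I3
cycle 17: W3.I4

Answer: 18 cycles, utilization 5/6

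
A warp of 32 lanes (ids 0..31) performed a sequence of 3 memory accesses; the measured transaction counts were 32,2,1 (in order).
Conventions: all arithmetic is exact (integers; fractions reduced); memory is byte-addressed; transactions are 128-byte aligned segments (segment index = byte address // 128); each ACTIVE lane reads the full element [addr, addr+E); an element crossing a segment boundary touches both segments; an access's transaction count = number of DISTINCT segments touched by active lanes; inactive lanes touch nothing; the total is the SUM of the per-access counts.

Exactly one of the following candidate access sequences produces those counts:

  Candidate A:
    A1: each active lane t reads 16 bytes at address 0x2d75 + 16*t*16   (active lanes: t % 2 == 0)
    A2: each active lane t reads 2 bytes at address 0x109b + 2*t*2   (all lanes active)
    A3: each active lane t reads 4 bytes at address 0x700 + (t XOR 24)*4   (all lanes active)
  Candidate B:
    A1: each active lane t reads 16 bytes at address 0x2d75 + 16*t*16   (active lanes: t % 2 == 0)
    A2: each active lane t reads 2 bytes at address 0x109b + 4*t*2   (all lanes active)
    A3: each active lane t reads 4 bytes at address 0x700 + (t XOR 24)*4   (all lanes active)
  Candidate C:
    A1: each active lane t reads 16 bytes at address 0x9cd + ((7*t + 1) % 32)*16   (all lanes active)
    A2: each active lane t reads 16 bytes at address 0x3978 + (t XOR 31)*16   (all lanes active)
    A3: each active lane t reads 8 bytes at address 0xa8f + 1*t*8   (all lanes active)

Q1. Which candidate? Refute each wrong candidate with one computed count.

B: A2 gives 3 transactions, not 2
C: A1 gives 5 transactions, not 32
A: all counts match (32,2,1)

Answer: A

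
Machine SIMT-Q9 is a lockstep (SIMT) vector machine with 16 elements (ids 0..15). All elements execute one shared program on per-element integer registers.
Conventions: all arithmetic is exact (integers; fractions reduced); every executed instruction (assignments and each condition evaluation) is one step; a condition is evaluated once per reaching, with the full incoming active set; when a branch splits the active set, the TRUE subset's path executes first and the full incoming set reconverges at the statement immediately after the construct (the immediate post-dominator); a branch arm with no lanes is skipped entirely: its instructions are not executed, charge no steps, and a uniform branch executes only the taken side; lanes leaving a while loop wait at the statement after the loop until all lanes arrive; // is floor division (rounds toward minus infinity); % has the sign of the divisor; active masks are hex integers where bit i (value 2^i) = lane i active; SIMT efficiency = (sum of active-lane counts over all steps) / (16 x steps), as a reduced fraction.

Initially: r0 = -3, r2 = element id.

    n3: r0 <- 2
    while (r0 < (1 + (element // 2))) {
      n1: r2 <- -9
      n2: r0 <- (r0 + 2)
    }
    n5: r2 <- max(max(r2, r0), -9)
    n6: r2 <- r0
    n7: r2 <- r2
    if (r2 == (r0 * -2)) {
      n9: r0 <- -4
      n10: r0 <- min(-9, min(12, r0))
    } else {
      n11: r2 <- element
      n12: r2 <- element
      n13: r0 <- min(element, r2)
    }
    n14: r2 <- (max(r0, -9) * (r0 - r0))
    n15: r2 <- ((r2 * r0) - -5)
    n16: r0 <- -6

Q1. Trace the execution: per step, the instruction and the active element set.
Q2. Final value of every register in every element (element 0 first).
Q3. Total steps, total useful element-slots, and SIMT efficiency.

step 0: r0 <- 2                      0xffff
step 1: eval (r0 < (1 + (element // 2))) 0xffff
step 2: r2 <- -9                     0xfff0
step 3: r0 <- (r0 + 2)               0xfff0
step 4: eval (r0 < (1 + (element // 2))) 0xfff0
step 5: r2 <- -9                     0xff00
step 6: r0 <- (r0 + 2)               0xff00
step 7: eval (r0 < (1 + (element // 2))) 0xff00
step 8: r2 <- -9                     0xf000
step 9: r0 <- (r0 + 2)               0xf000
step 10: eval (r0 < (1 + (element // 2))) 0xf000
step 11: r2 <- max(max(r2, r0), -9)   0xffff
step 12: r2 <- r0                     0xffff
step 13: r2 <- r2                     0xffff
step 14: eval (r2 == (r0 * -2))       0xffff
step 15: r2 <- element                0xffff
step 16: r2 <- element                0xffff
step 17: r0 <- min(element, r2)       0xffff
step 18: r2 <- (max(r0, -9) * (r0 - r0)) 0xffff
step 19: r2 <- ((r2 * r0) - -5)       0xffff
step 20: r0 <- -6                     0xffff

Answer: 21 steps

r0: -6,-6,-6,-6,-6,-6,-6,-6,-6,-6,-6,-6,-6,-6,-6,-6
r2: 5,5,5,5,5,5,5,5,5,5,5,5,5,5,5,5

steps = 21; useful = 264; efficiency = 264/336 = 11/14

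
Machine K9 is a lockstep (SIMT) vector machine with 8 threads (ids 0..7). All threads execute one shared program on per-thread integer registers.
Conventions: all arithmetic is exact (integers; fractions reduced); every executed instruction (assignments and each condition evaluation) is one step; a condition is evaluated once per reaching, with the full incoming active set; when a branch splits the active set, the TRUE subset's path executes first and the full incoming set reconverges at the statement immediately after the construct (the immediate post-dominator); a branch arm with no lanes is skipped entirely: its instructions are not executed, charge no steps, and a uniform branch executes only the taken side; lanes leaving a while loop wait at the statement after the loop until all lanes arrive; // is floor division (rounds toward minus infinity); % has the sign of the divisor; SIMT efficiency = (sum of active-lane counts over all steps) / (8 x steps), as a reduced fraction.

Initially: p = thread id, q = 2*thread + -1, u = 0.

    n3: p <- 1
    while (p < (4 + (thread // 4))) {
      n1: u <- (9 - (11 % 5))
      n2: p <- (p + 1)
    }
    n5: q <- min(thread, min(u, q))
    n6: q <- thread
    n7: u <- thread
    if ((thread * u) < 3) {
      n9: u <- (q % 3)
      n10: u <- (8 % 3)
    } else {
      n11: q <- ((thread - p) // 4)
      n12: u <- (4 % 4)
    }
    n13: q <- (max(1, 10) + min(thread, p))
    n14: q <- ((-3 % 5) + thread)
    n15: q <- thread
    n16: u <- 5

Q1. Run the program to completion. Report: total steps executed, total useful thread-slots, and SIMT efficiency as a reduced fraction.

Answer: 26 steps, 180 useful, 45/52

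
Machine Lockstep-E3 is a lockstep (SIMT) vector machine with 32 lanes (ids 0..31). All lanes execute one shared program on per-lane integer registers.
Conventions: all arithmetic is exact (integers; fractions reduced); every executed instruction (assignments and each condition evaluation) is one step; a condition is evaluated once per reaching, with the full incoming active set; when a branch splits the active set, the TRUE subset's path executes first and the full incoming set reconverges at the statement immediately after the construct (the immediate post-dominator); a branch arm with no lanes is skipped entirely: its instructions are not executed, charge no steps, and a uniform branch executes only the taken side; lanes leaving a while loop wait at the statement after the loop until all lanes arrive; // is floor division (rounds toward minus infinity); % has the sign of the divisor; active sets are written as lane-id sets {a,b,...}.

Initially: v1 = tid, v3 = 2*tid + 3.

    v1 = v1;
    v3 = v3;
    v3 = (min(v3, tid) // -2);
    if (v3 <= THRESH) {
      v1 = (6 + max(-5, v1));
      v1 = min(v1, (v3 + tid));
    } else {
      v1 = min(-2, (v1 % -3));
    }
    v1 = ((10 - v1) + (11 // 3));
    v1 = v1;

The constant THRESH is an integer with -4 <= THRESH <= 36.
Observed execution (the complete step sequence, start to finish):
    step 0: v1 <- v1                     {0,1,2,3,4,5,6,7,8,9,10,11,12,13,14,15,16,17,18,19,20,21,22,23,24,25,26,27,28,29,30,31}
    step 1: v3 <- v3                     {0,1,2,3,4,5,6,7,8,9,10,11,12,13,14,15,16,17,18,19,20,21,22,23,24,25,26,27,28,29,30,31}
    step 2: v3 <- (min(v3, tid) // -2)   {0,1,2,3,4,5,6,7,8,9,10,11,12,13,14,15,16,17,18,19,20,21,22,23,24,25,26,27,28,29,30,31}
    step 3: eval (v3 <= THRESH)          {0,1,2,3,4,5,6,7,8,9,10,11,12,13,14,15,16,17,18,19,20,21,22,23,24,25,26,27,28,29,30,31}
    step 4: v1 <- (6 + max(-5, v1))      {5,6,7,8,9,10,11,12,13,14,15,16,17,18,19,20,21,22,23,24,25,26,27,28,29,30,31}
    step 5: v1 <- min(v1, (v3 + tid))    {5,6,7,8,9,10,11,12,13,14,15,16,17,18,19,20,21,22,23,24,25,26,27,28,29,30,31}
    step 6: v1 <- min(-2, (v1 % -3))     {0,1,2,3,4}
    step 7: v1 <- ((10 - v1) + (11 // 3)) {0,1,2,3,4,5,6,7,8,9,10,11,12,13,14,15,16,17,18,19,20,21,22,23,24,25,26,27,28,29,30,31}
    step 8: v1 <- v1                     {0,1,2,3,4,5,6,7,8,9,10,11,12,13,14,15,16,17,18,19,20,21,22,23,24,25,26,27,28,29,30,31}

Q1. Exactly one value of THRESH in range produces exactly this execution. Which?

Answer: THRESH = -3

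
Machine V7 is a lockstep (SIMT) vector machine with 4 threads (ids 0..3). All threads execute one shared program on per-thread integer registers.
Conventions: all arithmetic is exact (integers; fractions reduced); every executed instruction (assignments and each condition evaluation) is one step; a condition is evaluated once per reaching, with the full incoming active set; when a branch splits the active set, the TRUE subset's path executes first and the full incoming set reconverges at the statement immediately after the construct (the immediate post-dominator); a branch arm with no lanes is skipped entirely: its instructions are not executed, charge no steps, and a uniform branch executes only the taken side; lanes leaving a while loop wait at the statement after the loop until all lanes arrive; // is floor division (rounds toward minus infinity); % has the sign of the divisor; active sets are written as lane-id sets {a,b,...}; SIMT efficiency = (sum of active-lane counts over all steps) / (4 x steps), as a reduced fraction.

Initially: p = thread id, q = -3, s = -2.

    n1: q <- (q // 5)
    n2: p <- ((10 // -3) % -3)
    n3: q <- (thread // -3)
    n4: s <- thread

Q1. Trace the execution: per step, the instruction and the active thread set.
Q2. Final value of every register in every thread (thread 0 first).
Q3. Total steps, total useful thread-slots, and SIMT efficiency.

step 0: q <- (q // 5)                {0,1,2,3}
step 1: p <- ((10 // -3) % -3)       {0,1,2,3}
step 2: q <- (thread // -3)          {0,1,2,3}
step 3: s <- thread                  {0,1,2,3}

Answer: 4 steps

p: -1,-1,-1,-1
q: 0,-1,-1,-1
s: 0,1,2,3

steps = 4; useful = 16; efficiency = 16/16 = 1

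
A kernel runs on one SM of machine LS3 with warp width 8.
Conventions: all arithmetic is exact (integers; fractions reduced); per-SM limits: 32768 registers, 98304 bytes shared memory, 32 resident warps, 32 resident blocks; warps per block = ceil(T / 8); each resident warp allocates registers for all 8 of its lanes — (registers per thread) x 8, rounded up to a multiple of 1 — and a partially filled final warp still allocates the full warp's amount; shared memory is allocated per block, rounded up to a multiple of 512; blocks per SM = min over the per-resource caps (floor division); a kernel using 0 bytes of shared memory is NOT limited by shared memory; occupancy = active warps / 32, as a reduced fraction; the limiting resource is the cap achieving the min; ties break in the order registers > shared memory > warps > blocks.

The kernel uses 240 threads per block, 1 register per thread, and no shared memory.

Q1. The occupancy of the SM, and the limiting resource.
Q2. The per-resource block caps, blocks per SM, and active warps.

Answer: occupancy 15/16, limited by warps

registers: 136 blocks
shared memory: no limit (kernel uses none)
warps: 1 block
blocks: 32 blocks

Answer: 1 block, 30 active warps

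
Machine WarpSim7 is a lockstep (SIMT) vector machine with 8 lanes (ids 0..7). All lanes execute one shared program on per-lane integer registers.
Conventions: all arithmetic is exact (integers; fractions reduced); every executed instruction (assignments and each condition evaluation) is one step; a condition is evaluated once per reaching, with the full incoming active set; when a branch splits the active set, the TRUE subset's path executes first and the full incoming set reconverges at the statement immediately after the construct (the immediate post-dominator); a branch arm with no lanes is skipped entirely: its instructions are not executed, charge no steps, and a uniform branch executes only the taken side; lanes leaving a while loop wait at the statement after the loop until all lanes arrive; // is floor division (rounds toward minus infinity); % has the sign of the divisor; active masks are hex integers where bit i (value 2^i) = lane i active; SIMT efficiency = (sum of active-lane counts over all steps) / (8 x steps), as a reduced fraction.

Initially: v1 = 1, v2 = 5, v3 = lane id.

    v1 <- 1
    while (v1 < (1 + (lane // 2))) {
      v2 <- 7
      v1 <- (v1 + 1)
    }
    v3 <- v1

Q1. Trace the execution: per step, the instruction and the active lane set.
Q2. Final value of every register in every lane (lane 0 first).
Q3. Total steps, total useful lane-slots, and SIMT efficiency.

step 0: v1 <- 1                      0xff
step 1: eval (v1 < (1 + (lane // 2))) 0xff
step 2: v2 <- 7                      0xfc
step 3: v1 <- (v1 + 1)               0xfc
step 4: eval (v1 < (1 + (lane // 2))) 0xfc
step 5: v2 <- 7                      0xf0
step 6: v1 <- (v1 + 1)               0xf0
step 7: eval (v1 < (1 + (lane // 2))) 0xf0
step 8: v2 <- 7                      0xc0
step 9: v1 <- (v1 + 1)               0xc0
step 10: eval (v1 < (1 + (lane // 2))) 0xc0
step 11: v3 <- v1                     0xff

Answer: 12 steps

v1: 1,1,2,2,3,3,4,4
v2: 5,5,7,7,7,7,7,7
v3: 1,1,2,2,3,3,4,4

steps = 12; useful = 60; efficiency = 60/96 = 5/8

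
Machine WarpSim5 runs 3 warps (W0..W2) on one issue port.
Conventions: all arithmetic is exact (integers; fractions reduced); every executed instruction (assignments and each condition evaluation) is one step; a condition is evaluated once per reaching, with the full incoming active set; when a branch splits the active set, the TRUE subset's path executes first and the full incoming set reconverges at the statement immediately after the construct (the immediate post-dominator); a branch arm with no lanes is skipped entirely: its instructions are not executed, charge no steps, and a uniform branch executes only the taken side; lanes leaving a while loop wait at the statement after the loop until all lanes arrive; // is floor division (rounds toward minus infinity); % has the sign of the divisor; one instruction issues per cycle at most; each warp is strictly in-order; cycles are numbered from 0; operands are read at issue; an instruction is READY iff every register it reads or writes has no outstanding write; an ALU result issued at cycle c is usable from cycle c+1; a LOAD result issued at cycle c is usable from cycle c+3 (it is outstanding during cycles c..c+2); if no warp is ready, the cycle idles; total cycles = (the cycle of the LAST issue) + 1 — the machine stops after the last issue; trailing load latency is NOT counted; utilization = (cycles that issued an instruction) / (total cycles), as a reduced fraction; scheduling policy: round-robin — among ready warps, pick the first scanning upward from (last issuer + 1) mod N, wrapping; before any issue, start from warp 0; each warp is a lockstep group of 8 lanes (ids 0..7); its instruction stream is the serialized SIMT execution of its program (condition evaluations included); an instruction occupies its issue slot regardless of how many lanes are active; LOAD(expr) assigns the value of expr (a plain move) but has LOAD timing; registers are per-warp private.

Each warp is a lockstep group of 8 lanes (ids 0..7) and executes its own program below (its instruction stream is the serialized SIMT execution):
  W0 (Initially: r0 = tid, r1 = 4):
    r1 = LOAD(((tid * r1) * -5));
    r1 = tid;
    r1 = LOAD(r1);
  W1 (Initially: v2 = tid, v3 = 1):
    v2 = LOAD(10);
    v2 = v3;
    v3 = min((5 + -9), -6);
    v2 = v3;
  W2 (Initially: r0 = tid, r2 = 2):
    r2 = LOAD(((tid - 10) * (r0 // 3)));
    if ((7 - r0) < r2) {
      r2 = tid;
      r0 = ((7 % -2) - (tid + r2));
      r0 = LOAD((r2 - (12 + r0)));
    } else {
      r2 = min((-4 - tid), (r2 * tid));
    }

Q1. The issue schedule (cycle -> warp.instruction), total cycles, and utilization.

cycle 0: W0.I0
cycle 1: W1.I0
cycle 2: W2.I0
cycle 3: W0.I1
cycle 4: W1.I1
cycle 5: W2.I1
cycle 6: W0.I2
cycle 7: W1.I2
cycle 8: W2.I2
cycle 9: W1.I3

Answer: 10 cycles, utilization 1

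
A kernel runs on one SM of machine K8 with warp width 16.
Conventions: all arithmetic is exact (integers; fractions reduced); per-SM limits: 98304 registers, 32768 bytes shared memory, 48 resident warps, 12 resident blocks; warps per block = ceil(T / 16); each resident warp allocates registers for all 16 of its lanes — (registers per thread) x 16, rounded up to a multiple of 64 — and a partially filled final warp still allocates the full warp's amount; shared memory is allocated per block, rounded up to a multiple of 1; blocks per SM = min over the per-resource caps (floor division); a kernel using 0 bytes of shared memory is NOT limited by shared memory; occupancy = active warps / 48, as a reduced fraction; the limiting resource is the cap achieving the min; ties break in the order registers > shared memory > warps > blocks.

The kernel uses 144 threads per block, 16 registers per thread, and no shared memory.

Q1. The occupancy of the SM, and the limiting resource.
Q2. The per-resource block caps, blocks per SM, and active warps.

Answer: occupancy 15/16, limited by warps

registers: 42 blocks
shared memory: no limit (kernel uses none)
warps: 5 blocks
blocks: 12 blocks

Answer: 5 blocks, 45 active warps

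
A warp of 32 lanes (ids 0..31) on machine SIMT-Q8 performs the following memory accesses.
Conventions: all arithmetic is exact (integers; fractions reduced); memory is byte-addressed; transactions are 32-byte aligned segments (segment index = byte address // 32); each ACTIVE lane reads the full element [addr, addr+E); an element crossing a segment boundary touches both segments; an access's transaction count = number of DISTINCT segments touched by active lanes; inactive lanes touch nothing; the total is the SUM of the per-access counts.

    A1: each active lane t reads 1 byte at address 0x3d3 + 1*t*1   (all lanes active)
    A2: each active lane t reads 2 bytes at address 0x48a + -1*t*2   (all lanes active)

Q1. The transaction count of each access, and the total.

A1: 2 transactions
A2: 3 transactions

Answer: 2,3; total 5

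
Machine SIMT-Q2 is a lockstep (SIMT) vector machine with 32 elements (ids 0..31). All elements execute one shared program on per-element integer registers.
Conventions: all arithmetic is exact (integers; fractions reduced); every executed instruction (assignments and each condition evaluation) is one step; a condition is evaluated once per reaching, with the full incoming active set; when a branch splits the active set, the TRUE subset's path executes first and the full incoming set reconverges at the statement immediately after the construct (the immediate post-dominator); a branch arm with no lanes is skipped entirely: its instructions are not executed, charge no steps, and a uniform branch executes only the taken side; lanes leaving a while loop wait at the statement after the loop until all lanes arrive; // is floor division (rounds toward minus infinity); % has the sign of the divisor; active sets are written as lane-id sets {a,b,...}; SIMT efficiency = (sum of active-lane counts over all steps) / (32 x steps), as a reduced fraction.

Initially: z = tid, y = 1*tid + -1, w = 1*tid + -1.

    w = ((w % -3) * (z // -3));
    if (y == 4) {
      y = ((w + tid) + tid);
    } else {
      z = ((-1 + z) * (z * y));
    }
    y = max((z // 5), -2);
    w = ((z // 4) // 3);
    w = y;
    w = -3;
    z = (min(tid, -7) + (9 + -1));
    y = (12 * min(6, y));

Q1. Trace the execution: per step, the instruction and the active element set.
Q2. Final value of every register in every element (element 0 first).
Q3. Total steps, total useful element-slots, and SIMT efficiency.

step 0: w <- ((w % -3) * (z // -3))  {0,1,2,3,4,5,6,7,8,9,10,11,12,13,14,15,16,17,18,19,20,21,22,23,24,25,26,27,28,29,30,31}
step 1: eval (y == 4)                {0,1,2,3,4,5,6,7,8,9,10,11,12,13,14,15,16,17,18,19,20,21,22,23,24,25,26,27,28,29,30,31}
step 2: y <- ((w + tid) + tid)       {5}
step 3: z <- ((-1 + z) * (z * y))    {0,1,2,3,4,6,7,8,9,10,11,12,13,14,15,16,17,18,19,20,21,22,23,24,25,26,27,28,29,30,31}
step 4: y <- max((z // 5), -2)       {0,1,2,3,4,5,6,7,8,9,10,11,12,13,14,15,16,17,18,19,20,21,22,23,24,25,26,27,28,29,30,31}
step 5: w <- ((z // 4) // 3)         {0,1,2,3,4,5,6,7,8,9,10,11,12,13,14,15,16,17,18,19,20,21,22,23,24,25,26,27,28,29,30,31}
step 6: w <- y                       {0,1,2,3,4,5,6,7,8,9,10,11,12,13,14,15,16,17,18,19,20,21,22,23,24,25,26,27,28,29,30,31}
step 7: w <- -3                      {0,1,2,3,4,5,6,7,8,9,10,11,12,13,14,15,16,17,18,19,20,21,22,23,24,25,26,27,28,29,30,31}
step 8: z <- (min(tid, -7) + (9 + -1)) {0,1,2,3,4,5,6,7,8,9,10,11,12,13,14,15,16,17,18,19,20,21,22,23,24,25,26,27,28,29,30,31}
step 9: y <- (12 * min(6, y))        {0,1,2,3,4,5,6,7,8,9,10,11,12,13,14,15,16,17,18,19,20,21,22,23,24,25,26,27,28,29,30,31}

Answer: 10 steps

z: 1,1,1,1,1,1,1,1,1,1,1,1,1,1,1,1,1,1,1,1,1,1,1,1,1,1,1,1,1,1,1,1
y: 0,0,0,24,72,12,72,72,72,72,72,72,72,72,72,72,72,72,72,72,72,72,72,72,72,72,72,72,72,72,72,72
w: -3,-3,-3,-3,-3,-3,-3,-3,-3,-3,-3,-3,-3,-3,-3,-3,-3,-3,-3,-3,-3,-3,-3,-3,-3,-3,-3,-3,-3,-3,-3,-3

steps = 10; useful = 288; efficiency = 288/320 = 9/10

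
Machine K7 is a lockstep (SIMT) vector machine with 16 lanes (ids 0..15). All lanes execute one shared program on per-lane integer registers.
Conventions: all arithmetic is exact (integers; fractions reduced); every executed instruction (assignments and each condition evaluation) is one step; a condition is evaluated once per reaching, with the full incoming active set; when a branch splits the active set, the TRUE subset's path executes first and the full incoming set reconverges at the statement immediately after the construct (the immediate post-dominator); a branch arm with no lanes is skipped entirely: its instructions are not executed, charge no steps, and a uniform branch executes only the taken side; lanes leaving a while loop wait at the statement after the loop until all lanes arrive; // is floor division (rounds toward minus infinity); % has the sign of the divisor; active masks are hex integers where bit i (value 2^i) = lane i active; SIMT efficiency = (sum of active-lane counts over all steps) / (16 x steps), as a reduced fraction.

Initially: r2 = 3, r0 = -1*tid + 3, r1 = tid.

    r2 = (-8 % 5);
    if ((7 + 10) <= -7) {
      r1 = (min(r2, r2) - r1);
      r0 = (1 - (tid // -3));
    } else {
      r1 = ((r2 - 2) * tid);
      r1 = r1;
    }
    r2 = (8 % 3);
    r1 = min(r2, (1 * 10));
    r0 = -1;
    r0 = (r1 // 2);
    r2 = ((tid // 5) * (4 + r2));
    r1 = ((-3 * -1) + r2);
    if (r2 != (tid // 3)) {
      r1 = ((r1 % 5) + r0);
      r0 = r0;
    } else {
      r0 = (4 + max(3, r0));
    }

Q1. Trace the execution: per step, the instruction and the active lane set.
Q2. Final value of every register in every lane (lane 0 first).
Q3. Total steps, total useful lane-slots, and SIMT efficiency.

step 0: r2 <- (-8 % 5)               0xffff
step 1: eval ((7 + 10) <= -7)        0xffff
step 2: r1 <- ((r2 - 2) * tid)       0xffff
step 3: r1 <- r1                     0xffff
step 4: r2 <- (8 % 3)                0xffff
step 5: r1 <- min(r2, (1 * 10))      0xffff
step 6: r0 <- -1                     0xffff
step 7: r0 <- (r1 // 2)              0xffff
step 8: r2 <- ((tid // 5) * (4 + r2)) 0xffff
step 9: r1 <- ((-3 * -1) + r2)       0xffff
step 10: eval (r2 != (tid // 3))      0xffff
step 11: r1 <- ((r1 % 5) + r0)        0xfff8
step 12: r0 <- r0                     0xfff8
step 13: r0 <- (4 + max(3, r0))       0x0007

Answer: 14 steps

r2: 0,0,0,0,0,6,6,6,6,6,12,12,12,12,12,18
r0: 7,7,7,1,1,1,1,1,1,1,1,1,1,1,1,1
r1: 3,3,3,4,4,5,5,5,5,5,1,1,1,1,1,2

steps = 14; useful = 205; efficiency = 205/224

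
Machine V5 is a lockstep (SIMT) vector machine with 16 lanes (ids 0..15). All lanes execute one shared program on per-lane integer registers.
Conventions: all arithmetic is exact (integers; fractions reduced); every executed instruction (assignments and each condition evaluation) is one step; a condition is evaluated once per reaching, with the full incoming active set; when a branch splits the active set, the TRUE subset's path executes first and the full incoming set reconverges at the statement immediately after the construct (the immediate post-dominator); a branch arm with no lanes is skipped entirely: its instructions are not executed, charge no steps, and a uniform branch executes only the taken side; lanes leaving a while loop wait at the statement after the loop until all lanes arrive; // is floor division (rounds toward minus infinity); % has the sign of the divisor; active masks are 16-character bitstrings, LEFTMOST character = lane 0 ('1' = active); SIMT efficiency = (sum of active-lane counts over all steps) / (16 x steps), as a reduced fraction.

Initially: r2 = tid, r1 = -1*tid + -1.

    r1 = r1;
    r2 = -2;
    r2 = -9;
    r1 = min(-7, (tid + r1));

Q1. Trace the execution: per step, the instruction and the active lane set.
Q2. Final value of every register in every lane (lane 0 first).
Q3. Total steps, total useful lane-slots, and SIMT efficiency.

step 0: r1 <- r1                     1111111111111111
step 1: r2 <- -2                     1111111111111111
step 2: r2 <- -9                     1111111111111111
step 3: r1 <- min(-7, (tid + r1))    1111111111111111

Answer: 4 steps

r2: -9,-9,-9,-9,-9,-9,-9,-9,-9,-9,-9,-9,-9,-9,-9,-9
r1: -7,-7,-7,-7,-7,-7,-7,-7,-7,-7,-7,-7,-7,-7,-7,-7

steps = 4; useful = 64; efficiency = 64/64 = 1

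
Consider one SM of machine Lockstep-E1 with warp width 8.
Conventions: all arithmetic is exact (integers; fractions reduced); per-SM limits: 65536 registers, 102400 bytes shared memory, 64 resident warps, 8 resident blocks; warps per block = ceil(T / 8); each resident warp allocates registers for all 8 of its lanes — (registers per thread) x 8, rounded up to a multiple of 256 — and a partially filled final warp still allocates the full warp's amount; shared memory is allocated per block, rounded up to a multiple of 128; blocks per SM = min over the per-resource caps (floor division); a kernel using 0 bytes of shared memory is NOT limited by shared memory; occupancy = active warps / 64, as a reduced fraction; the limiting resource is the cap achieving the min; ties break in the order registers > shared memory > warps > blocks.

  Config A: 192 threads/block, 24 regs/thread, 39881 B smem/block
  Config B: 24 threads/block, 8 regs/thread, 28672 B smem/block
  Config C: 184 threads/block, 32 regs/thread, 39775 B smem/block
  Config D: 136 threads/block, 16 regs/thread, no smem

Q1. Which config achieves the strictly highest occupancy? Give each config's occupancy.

occupancies: A 3/4, B 9/64, C 23/32, D 51/64

Answer: D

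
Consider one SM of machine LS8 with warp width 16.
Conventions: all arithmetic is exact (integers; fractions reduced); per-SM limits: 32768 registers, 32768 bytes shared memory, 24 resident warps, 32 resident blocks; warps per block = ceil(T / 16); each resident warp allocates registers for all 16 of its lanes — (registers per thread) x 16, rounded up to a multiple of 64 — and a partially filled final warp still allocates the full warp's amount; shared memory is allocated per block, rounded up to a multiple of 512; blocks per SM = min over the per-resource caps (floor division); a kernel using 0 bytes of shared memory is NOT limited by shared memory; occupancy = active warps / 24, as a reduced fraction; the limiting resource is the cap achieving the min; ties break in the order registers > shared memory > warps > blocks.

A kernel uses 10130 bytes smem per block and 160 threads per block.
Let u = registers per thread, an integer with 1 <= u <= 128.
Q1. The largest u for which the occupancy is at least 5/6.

Answer: u = 100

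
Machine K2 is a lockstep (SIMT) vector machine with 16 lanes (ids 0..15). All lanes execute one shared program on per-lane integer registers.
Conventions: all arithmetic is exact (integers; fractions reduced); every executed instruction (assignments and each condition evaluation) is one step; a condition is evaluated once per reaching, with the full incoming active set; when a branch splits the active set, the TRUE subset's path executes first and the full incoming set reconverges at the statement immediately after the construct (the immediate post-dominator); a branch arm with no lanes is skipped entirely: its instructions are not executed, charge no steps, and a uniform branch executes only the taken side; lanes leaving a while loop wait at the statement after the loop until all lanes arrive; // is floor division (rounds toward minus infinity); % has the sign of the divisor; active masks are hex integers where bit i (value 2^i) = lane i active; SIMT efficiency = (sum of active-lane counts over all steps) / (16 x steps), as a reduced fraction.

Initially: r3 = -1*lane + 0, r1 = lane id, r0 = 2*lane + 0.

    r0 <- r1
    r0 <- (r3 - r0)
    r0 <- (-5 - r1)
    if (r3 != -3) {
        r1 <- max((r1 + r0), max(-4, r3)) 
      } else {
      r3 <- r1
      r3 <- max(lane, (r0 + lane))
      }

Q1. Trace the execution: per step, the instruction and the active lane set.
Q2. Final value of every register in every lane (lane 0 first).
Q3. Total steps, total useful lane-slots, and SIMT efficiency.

step 0: r0 <- r1                     0xffff
step 1: r0 <- (r3 - r0)              0xffff
step 2: r0 <- (-5 - r1)              0xffff
step 3: eval (r3 != -3)              0xffff
step 4: r1 <- max((r1 + r0), max(-4, r3)) 0xfff7
step 5: r3 <- r1                     0x0008
step 6: r3 <- max(lane, (r0 + lane)) 0x0008

Answer: 7 steps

r3: 0,-1,-2,3,-4,-5,-6,-7,-8,-9,-10,-11,-12,-13,-14,-15
r1: 0,-1,-2,3,-4,-4,-4,-4,-4,-4,-4,-4,-4,-4,-4,-4
r0: -5,-6,-7,-8,-9,-10,-11,-12,-13,-14,-15,-16,-17,-18,-19,-20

steps = 7; useful = 81; efficiency = 81/112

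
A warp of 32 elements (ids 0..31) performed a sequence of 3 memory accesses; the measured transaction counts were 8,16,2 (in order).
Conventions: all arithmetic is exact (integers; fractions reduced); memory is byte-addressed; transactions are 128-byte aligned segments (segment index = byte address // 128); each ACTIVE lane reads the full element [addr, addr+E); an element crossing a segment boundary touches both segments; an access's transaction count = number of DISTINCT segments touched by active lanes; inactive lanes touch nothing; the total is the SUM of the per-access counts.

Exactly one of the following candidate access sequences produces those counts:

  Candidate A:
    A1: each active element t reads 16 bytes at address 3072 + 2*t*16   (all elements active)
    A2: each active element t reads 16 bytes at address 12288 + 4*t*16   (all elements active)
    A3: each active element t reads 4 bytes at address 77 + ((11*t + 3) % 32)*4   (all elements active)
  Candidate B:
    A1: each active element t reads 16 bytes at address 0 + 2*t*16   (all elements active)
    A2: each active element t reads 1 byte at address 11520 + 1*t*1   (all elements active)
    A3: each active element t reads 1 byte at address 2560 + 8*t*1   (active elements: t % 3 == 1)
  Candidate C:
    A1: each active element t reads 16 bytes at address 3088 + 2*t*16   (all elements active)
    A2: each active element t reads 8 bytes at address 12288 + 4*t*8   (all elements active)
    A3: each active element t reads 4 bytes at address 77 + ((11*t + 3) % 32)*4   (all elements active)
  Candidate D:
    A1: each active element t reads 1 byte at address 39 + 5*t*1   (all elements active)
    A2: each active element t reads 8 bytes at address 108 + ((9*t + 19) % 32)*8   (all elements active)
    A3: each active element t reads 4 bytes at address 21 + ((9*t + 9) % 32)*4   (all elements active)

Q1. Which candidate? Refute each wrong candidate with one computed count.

B: A2 gives 1 transaction, not 16
C: A2 gives 8 transactions, not 16
D: A1 gives 2 transactions, not 8
A: all counts match (8,16,2)

Answer: A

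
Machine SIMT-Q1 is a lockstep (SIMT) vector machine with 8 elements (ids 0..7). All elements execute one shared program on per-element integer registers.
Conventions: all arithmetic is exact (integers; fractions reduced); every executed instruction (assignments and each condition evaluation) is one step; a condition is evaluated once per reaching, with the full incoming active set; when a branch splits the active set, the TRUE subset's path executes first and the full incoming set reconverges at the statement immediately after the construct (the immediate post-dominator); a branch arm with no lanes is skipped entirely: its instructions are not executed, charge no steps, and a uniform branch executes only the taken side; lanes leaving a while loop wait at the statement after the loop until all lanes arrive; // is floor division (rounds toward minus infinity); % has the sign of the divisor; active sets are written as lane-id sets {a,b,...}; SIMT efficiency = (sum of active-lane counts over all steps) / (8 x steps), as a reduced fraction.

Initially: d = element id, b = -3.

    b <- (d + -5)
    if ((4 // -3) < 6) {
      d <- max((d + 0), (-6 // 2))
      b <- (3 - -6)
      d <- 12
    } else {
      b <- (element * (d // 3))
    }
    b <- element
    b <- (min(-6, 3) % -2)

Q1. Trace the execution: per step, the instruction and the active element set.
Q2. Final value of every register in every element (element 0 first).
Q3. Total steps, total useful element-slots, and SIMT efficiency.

step 0: b <- (d + -5)                {0,1,2,3,4,5,6,7}
step 1: eval ((4 // -3) < 6)         {0,1,2,3,4,5,6,7}
step 2: d <- max((d + 0), (-6 // 2)) {0,1,2,3,4,5,6,7}
step 3: b <- (3 - -6)                {0,1,2,3,4,5,6,7}
step 4: d <- 12                      {0,1,2,3,4,5,6,7}
step 5: b <- element                 {0,1,2,3,4,5,6,7}
step 6: b <- (min(-6, 3) % -2)       {0,1,2,3,4,5,6,7}

Answer: 7 steps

d: 12,12,12,12,12,12,12,12
b: 0,0,0,0,0,0,0,0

steps = 7; useful = 56; efficiency = 56/56 = 1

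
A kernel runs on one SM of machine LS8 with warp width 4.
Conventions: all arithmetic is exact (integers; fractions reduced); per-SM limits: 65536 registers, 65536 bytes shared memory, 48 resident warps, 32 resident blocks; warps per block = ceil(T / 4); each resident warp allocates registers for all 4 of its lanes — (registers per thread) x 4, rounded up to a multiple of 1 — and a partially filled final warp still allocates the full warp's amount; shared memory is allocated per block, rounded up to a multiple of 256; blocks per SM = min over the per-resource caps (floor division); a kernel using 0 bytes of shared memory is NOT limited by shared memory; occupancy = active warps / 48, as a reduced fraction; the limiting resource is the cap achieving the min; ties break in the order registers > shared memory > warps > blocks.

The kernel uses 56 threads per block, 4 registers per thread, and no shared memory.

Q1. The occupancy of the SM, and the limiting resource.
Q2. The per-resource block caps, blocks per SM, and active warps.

Answer: occupancy 7/8, limited by warps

registers: 292 blocks
shared memory: no limit (kernel uses none)
warps: 3 blocks
blocks: 32 blocks

Answer: 3 blocks, 42 active warps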